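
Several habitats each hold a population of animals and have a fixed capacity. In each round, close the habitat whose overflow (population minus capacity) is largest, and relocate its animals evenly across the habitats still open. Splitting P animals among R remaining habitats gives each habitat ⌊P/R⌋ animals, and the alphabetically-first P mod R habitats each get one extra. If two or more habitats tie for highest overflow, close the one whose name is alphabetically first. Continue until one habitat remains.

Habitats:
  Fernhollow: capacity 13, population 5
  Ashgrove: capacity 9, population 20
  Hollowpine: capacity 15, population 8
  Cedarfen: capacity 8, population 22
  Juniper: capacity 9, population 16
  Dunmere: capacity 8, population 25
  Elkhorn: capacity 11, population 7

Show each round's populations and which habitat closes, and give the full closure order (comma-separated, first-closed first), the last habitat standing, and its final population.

Round 1: Ashgrove=20 Cedarfen=22 Dunmere=25 Elkhorn=7 Fernhollow=5 Hollowpine=8 Juniper=16 → close Dunmere (overflow 17)
  25÷6 = 4 each, +1 to first 1
Round 2: Ashgrove=25 Cedarfen=26 Elkhorn=11 Fernhollow=9 Hollowpine=12 Juniper=20 → close Cedarfen (overflow 18)
  26÷5 = 5 each, +1 to first 1
Round 3: Ashgrove=31 Elkhorn=16 Fernhollow=14 Hollowpine=17 Juniper=25 → close Ashgrove (overflow 22)
  31÷4 = 7 each, +1 to first 3
Round 4: Elkhorn=24 Fernhollow=22 Hollowpine=25 Juniper=32 → close Juniper (overflow 23)
  32÷3 = 10 each, +1 to first 2
Round 5: Elkhorn=35 Fernhollow=33 Hollowpine=35 → close Elkhorn (overflow 24)
  35÷2 = 17 each, +1 to first 1
Round 6: Fernhollow=51 Hollowpine=52 → close Fernhollow (overflow 38)
  51÷1 = 51 each, +1 to first 0

Closure order: Dunmere, Cedarfen, Ashgrove, Juniper, Elkhorn, Fernhollow
Last habitat: Hollowpine with 103 animals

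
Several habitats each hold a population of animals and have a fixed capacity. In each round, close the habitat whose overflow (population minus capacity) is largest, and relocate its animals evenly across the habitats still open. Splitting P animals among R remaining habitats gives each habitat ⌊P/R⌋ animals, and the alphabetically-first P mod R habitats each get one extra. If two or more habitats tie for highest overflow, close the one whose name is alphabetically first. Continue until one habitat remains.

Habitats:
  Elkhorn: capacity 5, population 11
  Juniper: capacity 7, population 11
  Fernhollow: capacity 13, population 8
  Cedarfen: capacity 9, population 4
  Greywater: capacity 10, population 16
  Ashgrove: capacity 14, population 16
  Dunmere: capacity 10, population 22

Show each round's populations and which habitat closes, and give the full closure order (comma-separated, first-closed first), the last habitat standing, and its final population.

Round 1: Ashgrove=16 Cedarfen=4 Dunmere=22 Elkhorn=11 Fernhollow=8 Greywater=16 Juniper=11 → close Dunmere (overflow 12)
  22÷6 = 3 each, +1 to first 4
Round 2: Ashgrove=20 Cedarfen=8 Elkhorn=15 Fernhollow=12 Greywater=19 Juniper=14 → close Elkhorn (overflow 10)
  15÷5 = 3 each, +1 to first 0
Round 3: Ashgrove=23 Cedarfen=11 Fernhollow=15 Greywater=22 Juniper=17 → close Greywater (overflow 12)
  22÷4 = 5 each, +1 to first 2
Round 4: Ashgrove=29 Cedarfen=17 Fernhollow=20 Juniper=22 → close Ashgrove (overflow 15)
  29÷3 = 9 each, +1 to first 2
Round 5: Cedarfen=27 Fernhollow=30 Juniper=31 → close Juniper (overflow 24)
  31÷2 = 15 each, +1 to first 1
Round 6: Cedarfen=43 Fernhollow=45 → close Cedarfen (overflow 34)
  43÷1 = 43 each, +1 to first 0

Closure order: Dunmere, Elkhorn, Greywater, Ashgrove, Juniper, Cedarfen
Last habitat: Fernhollow with 88 animals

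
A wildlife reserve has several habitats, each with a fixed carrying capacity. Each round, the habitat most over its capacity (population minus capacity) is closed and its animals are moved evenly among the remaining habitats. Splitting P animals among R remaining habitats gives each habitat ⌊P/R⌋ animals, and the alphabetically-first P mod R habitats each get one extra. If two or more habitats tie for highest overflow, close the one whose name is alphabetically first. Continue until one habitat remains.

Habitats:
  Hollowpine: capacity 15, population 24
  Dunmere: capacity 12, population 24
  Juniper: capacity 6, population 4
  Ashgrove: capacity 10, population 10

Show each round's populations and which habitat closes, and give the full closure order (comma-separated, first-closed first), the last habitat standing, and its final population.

Closure order: Dunmere, Hollowpine, Ashgrove
Last habitat: Juniper with 62 animals

Round 1: Ashgrove=10 Dunmere=24 Hollowpine=24 Juniper=4 → close Dunmere (overflow 12)
  24÷3 = 8 each, +1 to first 0
Round 2: Ashgrove=18 Hollowpine=32 Juniper=12 → close Hollowpine (overflow 17)
  32÷2 = 16 each, +1 to first 0
Round 3: Ashgrove=34 Juniper=28 → close Ashgrove (overflow 24)
  34÷1 = 34 each, +1 to first 0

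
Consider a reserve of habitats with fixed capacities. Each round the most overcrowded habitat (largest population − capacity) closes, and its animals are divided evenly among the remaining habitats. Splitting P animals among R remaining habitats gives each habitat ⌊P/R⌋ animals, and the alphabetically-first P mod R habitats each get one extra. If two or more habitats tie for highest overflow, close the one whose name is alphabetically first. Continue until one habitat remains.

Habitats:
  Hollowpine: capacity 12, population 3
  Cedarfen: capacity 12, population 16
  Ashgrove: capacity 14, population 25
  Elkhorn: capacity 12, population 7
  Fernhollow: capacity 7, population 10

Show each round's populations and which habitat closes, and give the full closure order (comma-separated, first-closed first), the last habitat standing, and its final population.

Round 1: Ashgrove=25 Cedarfen=16 Elkhorn=7 Fernhollow=10 Hollowpine=3 → close Ashgrove (overflow 11)
  25÷4 = 6 each, +1 to first 1
Round 2: Cedarfen=23 Elkhorn=13 Fernhollow=16 Hollowpine=9 → close Cedarfen (overflow 11)
  23÷3 = 7 each, +1 to first 2
Round 3: Elkhorn=21 Fernhollow=24 Hollowpine=16 → close Fernhollow (overflow 17)
  24÷2 = 12 each, +1 to first 0
Round 4: Elkhorn=33 Hollowpine=28 → close Elkhorn (overflow 21)
  33÷1 = 33 each, +1 to first 0

Closure order: Ashgrove, Cedarfen, Fernhollow, Elkhorn
Last habitat: Hollowpine with 61 animals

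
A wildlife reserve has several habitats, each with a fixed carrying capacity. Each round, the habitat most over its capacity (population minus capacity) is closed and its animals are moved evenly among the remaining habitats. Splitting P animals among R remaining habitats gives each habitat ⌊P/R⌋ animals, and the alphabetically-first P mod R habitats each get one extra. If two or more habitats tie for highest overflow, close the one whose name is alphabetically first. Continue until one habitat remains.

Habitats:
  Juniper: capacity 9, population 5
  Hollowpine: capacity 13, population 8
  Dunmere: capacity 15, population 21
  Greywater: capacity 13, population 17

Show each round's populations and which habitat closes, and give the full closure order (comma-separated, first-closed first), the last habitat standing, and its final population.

Closure order: Dunmere, Greywater, Juniper
Last habitat: Hollowpine with 51 animals

Round 1: Dunmere=21 Greywater=17 Hollowpine=8 Juniper=5 → close Dunmere (overflow 6)
  21÷3 = 7 each, +1 to first 0
Round 2: Greywater=24 Hollowpine=15 Juniper=12 → close Greywater (overflow 11)
  24÷2 = 12 each, +1 to first 0
Round 3: Hollowpine=27 Juniper=24 → close Juniper (overflow 15)
  24÷1 = 24 each, +1 to first 0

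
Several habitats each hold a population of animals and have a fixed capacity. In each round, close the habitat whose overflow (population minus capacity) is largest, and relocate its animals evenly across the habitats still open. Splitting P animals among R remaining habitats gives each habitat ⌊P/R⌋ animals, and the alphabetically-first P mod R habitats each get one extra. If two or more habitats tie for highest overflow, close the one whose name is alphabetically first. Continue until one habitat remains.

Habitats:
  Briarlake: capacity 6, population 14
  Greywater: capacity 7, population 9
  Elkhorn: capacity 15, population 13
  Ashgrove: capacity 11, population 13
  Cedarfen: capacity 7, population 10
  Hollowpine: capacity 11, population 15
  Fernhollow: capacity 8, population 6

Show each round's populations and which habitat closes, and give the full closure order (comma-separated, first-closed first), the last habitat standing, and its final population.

Round 1: Ashgrove=13 Briarlake=14 Cedarfen=10 Elkhorn=13 Fernhollow=6 Greywater=9 Hollowpine=15 → close Briarlake (overflow 8)
  14÷6 = 2 each, +1 to first 2
Round 2: Ashgrove=16 Cedarfen=13 Elkhorn=15 Fernhollow=8 Greywater=11 Hollowpine=17 → close Cedarfen (overflow 6)
  13÷5 = 2 each, +1 to first 3
Round 3: Ashgrove=19 Elkhorn=18 Fernhollow=11 Greywater=13 Hollowpine=19 → close Ashgrove (overflow 8)
  19÷4 = 4 each, +1 to first 3
Round 4: Elkhorn=23 Fernhollow=16 Greywater=18 Hollowpine=23 → close Hollowpine (overflow 12)
  23÷3 = 7 each, +1 to first 2
Round 5: Elkhorn=31 Fernhollow=24 Greywater=25 → close Greywater (overflow 18)
  25÷2 = 12 each, +1 to first 1
Round 6: Elkhorn=44 Fernhollow=36 → close Elkhorn (overflow 29)
  44÷1 = 44 each, +1 to first 0

Closure order: Briarlake, Cedarfen, Ashgrove, Hollowpine, Greywater, Elkhorn
Last habitat: Fernhollow with 80 animals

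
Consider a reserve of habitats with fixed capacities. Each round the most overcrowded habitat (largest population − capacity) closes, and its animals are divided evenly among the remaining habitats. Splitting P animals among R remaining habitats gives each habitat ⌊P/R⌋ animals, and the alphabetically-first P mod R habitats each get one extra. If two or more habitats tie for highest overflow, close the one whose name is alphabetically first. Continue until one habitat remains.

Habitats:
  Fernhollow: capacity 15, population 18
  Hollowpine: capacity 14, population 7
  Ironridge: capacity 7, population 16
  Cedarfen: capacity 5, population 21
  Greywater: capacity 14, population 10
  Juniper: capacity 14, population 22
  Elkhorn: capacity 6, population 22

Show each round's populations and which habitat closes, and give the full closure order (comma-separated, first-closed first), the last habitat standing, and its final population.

Round 1: Cedarfen=21 Elkhorn=22 Fernhollow=18 Greywater=10 Hollowpine=7 Ironridge=16 Juniper=22 → close Cedarfen (overflow 16)
  21÷6 = 3 each, +1 to first 3
Round 2: Elkhorn=26 Fernhollow=22 Greywater=14 Hollowpine=10 Ironridge=19 Juniper=25 → close Elkhorn (overflow 20)
  26÷5 = 5 each, +1 to first 1
Round 3: Fernhollow=28 Greywater=19 Hollowpine=15 Ironridge=24 Juniper=30 → close Ironridge (overflow 17)
  24÷4 = 6 each, +1 to first 0
Round 4: Fernhollow=34 Greywater=25 Hollowpine=21 Juniper=36 → close Juniper (overflow 22)
  36÷3 = 12 each, +1 to first 0
Round 5: Fernhollow=46 Greywater=37 Hollowpine=33 → close Fernhollow (overflow 31)
  46÷2 = 23 each, +1 to first 0
Round 6: Greywater=60 Hollowpine=56 → close Greywater (overflow 46)
  60÷1 = 60 each, +1 to first 0

Closure order: Cedarfen, Elkhorn, Ironridge, Juniper, Fernhollow, Greywater
Last habitat: Hollowpine with 116 animals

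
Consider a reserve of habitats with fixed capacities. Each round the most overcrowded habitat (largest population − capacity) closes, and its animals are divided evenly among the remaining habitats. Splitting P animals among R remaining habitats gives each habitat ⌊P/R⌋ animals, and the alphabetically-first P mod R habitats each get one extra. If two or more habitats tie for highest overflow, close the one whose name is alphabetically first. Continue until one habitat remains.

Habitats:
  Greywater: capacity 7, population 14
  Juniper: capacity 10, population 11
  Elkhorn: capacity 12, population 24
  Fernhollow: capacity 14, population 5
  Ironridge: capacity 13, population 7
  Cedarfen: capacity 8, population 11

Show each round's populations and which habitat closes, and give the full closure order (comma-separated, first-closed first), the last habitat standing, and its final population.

Closure order: Elkhorn, Greywater, Cedarfen, Juniper, Ironridge
Last habitat: Fernhollow with 72 animals

Round 1: Cedarfen=11 Elkhorn=24 Fernhollow=5 Greywater=14 Ironridge=7 Juniper=11 → close Elkhorn (overflow 12)
  24÷5 = 4 each, +1 to first 4
Round 2: Cedarfen=16 Fernhollow=10 Greywater=19 Ironridge=12 Juniper=15 → close Greywater (overflow 12)
  19÷4 = 4 each, +1 to first 3
Round 3: Cedarfen=21 Fernhollow=15 Ironridge=17 Juniper=19 → close Cedarfen (overflow 13)
  21÷3 = 7 each, +1 to first 0
Round 4: Fernhollow=22 Ironridge=24 Juniper=26 → close Juniper (overflow 16)
  26÷2 = 13 each, +1 to first 0
Round 5: Fernhollow=35 Ironridge=37 → close Ironridge (overflow 24)
  37÷1 = 37 each, +1 to first 0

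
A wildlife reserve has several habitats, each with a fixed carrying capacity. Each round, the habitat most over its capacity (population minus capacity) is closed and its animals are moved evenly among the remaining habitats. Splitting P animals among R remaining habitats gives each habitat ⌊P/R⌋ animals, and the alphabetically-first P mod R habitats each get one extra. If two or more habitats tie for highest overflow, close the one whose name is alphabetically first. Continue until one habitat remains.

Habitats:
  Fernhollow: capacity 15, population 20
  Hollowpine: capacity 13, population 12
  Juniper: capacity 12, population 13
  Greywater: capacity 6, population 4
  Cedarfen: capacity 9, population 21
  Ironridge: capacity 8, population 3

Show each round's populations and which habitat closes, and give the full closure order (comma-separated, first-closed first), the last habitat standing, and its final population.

Round 1: Cedarfen=21 Fernhollow=20 Greywater=4 Hollowpine=12 Ironridge=3 Juniper=13 → close Cedarfen (overflow 12)
  21÷5 = 4 each, +1 to first 1
Round 2: Fernhollow=25 Greywater=8 Hollowpine=16 Ironridge=7 Juniper=17 → close Fernhollow (overflow 10)
  25÷4 = 6 each, +1 to first 1
Round 3: Greywater=15 Hollowpine=22 Ironridge=13 Juniper=23 → close Juniper (overflow 11)
  23÷3 = 7 each, +1 to first 2
Round 4: Greywater=23 Hollowpine=30 Ironridge=20 → close Greywater (overflow 17)
  23÷2 = 11 each, +1 to first 1
Round 5: Hollowpine=42 Ironridge=31 → close Hollowpine (overflow 29)
  42÷1 = 42 each, +1 to first 0

Closure order: Cedarfen, Fernhollow, Juniper, Greywater, Hollowpine
Last habitat: Ironridge with 73 animals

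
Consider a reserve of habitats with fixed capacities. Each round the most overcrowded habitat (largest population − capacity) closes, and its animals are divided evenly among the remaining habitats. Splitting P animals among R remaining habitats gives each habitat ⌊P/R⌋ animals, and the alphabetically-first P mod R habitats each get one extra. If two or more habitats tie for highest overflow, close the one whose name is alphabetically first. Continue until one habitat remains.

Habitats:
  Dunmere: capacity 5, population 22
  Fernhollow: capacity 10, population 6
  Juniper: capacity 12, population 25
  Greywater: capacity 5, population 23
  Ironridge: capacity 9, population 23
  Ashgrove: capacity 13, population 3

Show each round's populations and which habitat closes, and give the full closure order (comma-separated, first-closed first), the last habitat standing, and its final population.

Round 1: Ashgrove=3 Dunmere=22 Fernhollow=6 Greywater=23 Ironridge=23 Juniper=25 → close Greywater (overflow 18)
  23÷5 = 4 each, +1 to first 3
Round 2: Ashgrove=8 Dunmere=27 Fernhollow=11 Ironridge=27 Juniper=29 → close Dunmere (overflow 22)
  27÷4 = 6 each, +1 to first 3
Round 3: Ashgrove=15 Fernhollow=18 Ironridge=34 Juniper=35 → close Ironridge (overflow 25)
  34÷3 = 11 each, +1 to first 1
Round 4: Ashgrove=27 Fernhollow=29 Juniper=46 → close Juniper (overflow 34)
  46÷2 = 23 each, +1 to first 0
Round 5: Ashgrove=50 Fernhollow=52 → close Fernhollow (overflow 42)
  52÷1 = 52 each, +1 to first 0

Closure order: Greywater, Dunmere, Ironridge, Juniper, Fernhollow
Last habitat: Ashgrove with 102 animals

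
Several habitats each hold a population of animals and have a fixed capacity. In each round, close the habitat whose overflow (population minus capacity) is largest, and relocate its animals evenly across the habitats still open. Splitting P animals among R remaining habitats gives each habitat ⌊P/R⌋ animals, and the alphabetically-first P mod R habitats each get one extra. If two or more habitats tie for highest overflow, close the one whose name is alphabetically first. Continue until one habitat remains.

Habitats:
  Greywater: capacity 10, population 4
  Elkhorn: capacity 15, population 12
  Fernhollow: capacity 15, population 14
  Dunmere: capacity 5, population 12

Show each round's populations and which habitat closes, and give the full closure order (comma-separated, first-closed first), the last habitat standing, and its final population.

Round 1: Dunmere=12 Elkhorn=12 Fernhollow=14 Greywater=4 → close Dunmere (overflow 7)
  12÷3 = 4 each, +1 to first 0
Round 2: Elkhorn=16 Fernhollow=18 Greywater=8 → close Fernhollow (overflow 3)
  18÷2 = 9 each, +1 to first 0
Round 3: Elkhorn=25 Greywater=17 → close Elkhorn (overflow 10)
  25÷1 = 25 each, +1 to first 0

Closure order: Dunmere, Fernhollow, Elkhorn
Last habitat: Greywater with 42 animals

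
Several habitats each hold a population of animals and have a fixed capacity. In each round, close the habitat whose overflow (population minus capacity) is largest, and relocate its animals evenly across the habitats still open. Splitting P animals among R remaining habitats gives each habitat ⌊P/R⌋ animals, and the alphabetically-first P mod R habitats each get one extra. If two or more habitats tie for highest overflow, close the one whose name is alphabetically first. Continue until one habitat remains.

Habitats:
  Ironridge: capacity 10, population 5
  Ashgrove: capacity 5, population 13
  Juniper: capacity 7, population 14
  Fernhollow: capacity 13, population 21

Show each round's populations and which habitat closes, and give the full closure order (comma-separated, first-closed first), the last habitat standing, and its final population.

Closure order: Ashgrove, Fernhollow, Juniper
Last habitat: Ironridge with 53 animals

Round 1: Ashgrove=13 Fernhollow=21 Ironridge=5 Juniper=14 → close Ashgrove (overflow 8)
  13÷3 = 4 each, +1 to first 1
Round 2: Fernhollow=26 Ironridge=9 Juniper=18 → close Fernhollow (overflow 13)
  26÷2 = 13 each, +1 to first 0
Round 3: Ironridge=22 Juniper=31 → close Juniper (overflow 24)
  31÷1 = 31 each, +1 to first 0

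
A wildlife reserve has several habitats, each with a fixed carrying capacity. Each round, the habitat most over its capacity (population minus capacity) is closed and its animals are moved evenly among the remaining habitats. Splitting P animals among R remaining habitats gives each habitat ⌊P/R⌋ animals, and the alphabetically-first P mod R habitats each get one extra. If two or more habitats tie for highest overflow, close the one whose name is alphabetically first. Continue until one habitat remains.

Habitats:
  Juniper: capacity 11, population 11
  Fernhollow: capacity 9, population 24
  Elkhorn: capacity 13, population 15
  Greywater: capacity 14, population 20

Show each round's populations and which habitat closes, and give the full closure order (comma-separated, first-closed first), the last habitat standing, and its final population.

Round 1: Elkhorn=15 Fernhollow=24 Greywater=20 Juniper=11 → close Fernhollow (overflow 15)
  24÷3 = 8 each, +1 to first 0
Round 2: Elkhorn=23 Greywater=28 Juniper=19 → close Greywater (overflow 14)
  28÷2 = 14 each, +1 to first 0
Round 3: Elkhorn=37 Juniper=33 → close Elkhorn (overflow 24)
  37÷1 = 37 each, +1 to first 0

Closure order: Fernhollow, Greywater, Elkhorn
Last habitat: Juniper with 70 animals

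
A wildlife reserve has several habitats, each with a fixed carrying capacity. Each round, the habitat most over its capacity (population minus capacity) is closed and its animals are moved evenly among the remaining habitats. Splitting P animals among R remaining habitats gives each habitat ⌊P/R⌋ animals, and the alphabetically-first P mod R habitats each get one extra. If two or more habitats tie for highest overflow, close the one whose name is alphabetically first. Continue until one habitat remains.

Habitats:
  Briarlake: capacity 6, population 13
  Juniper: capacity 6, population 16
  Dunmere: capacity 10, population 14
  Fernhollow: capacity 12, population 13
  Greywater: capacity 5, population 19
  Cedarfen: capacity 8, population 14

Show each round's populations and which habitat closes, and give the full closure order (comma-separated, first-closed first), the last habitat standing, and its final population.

Closure order: Greywater, Juniper, Briarlake, Cedarfen, Dunmere
Last habitat: Fernhollow with 89 animals

Round 1: Briarlake=13 Cedarfen=14 Dunmere=14 Fernhollow=13 Greywater=19 Juniper=16 → close Greywater (overflow 14)
  19÷5 = 3 each, +1 to first 4
Round 2: Briarlake=17 Cedarfen=18 Dunmere=18 Fernhollow=17 Juniper=19 → close Juniper (overflow 13)
  19÷4 = 4 each, +1 to first 3
Round 3: Briarlake=22 Cedarfen=23 Dunmere=23 Fernhollow=21 → close Briarlake (overflow 16)
  22÷3 = 7 each, +1 to first 1
Round 4: Cedarfen=31 Dunmere=30 Fernhollow=28 → close Cedarfen (overflow 23)
  31÷2 = 15 each, +1 to first 1
Round 5: Dunmere=46 Fernhollow=43 → close Dunmere (overflow 36)
  46÷1 = 46 each, +1 to first 0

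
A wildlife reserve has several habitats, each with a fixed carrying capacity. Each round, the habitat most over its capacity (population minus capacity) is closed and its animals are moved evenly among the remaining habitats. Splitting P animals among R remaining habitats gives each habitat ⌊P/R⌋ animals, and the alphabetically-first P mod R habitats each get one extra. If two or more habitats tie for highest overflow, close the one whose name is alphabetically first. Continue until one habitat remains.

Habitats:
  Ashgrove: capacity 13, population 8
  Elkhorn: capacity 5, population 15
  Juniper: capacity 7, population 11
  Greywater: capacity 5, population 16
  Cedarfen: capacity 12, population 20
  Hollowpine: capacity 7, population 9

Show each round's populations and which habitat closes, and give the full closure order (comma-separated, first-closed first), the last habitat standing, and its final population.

Closure order: Greywater, Elkhorn, Cedarfen, Juniper, Hollowpine
Last habitat: Ashgrove with 79 animals

Round 1: Ashgrove=8 Cedarfen=20 Elkhorn=15 Greywater=16 Hollowpine=9 Juniper=11 → close Greywater (overflow 11)
  16÷5 = 3 each, +1 to first 1
Round 2: Ashgrove=12 Cedarfen=23 Elkhorn=18 Hollowpine=12 Juniper=14 → close Elkhorn (overflow 13)
  18÷4 = 4 each, +1 to first 2
Round 3: Ashgrove=17 Cedarfen=28 Hollowpine=16 Juniper=18 → close Cedarfen (overflow 16)
  28÷3 = 9 each, +1 to first 1
Round 4: Ashgrove=27 Hollowpine=25 Juniper=27 → close Juniper (overflow 20)
  27÷2 = 13 each, +1 to first 1
Round 5: Ashgrove=41 Hollowpine=38 → close Hollowpine (overflow 31)
  38÷1 = 38 each, +1 to first 0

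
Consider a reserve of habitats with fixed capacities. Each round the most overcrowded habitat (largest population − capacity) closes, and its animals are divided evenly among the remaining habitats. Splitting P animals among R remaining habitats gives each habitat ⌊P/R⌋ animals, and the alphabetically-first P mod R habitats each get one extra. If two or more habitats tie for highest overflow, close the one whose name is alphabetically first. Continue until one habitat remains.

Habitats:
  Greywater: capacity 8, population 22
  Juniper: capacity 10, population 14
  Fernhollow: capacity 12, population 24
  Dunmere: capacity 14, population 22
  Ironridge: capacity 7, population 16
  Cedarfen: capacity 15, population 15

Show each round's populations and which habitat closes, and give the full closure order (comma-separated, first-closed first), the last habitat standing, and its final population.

Round 1: Cedarfen=15 Dunmere=22 Fernhollow=24 Greywater=22 Ironridge=16 Juniper=14 → close Greywater (overflow 14)
  22÷5 = 4 each, +1 to first 2
Round 2: Cedarfen=20 Dunmere=27 Fernhollow=28 Ironridge=20 Juniper=18 → close Fernhollow (overflow 16)
  28÷4 = 7 each, +1 to first 0
Round 3: Cedarfen=27 Dunmere=34 Ironridge=27 Juniper=25 → close Dunmere (overflow 20)
  34÷3 = 11 each, +1 to first 1
Round 4: Cedarfen=39 Ironridge=38 Juniper=36 → close Ironridge (overflow 31)
  38÷2 = 19 each, +1 to first 0
Round 5: Cedarfen=58 Juniper=55 → close Juniper (overflow 45)
  55÷1 = 55 each, +1 to first 0

Closure order: Greywater, Fernhollow, Dunmere, Ironridge, Juniper
Last habitat: Cedarfen with 113 animals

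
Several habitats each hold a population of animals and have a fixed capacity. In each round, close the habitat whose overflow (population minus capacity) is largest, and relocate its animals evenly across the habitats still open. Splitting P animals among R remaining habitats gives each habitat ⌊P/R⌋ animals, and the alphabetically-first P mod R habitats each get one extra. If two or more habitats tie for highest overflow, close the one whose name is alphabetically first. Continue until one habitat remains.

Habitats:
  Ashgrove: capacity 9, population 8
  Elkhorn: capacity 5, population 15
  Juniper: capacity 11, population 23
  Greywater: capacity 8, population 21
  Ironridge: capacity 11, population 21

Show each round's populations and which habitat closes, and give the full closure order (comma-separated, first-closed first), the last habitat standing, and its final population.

Closure order: Greywater, Juniper, Elkhorn, Ironridge
Last habitat: Ashgrove with 88 animals

Round 1: Ashgrove=8 Elkhorn=15 Greywater=21 Ironridge=21 Juniper=23 → close Greywater (overflow 13)
  21÷4 = 5 each, +1 to first 1
Round 2: Ashgrove=14 Elkhorn=20 Ironridge=26 Juniper=28 → close Juniper (overflow 17)
  28÷3 = 9 each, +1 to first 1
Round 3: Ashgrove=24 Elkhorn=29 Ironridge=35 → close Elkhorn (overflow 24)
  29÷2 = 14 each, +1 to first 1
Round 4: Ashgrove=39 Ironridge=49 → close Ironridge (overflow 38)
  49÷1 = 49 each, +1 to first 0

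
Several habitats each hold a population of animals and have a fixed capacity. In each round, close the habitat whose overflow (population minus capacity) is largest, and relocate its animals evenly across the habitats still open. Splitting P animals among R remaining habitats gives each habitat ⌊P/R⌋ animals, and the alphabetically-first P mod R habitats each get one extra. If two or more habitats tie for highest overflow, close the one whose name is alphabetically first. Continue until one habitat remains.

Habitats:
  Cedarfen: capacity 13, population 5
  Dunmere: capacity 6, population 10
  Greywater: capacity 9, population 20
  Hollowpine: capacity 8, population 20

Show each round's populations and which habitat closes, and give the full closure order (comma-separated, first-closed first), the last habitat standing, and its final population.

Round 1: Cedarfen=5 Dunmere=10 Greywater=20 Hollowpine=20 → close Hollowpine (overflow 12)
  20÷3 = 6 each, +1 to first 2
Round 2: Cedarfen=12 Dunmere=17 Greywater=26 → close Greywater (overflow 17)
  26÷2 = 13 each, +1 to first 0
Round 3: Cedarfen=25 Dunmere=30 → close Dunmere (overflow 24)
  30÷1 = 30 each, +1 to first 0

Closure order: Hollowpine, Greywater, Dunmere
Last habitat: Cedarfen with 55 animals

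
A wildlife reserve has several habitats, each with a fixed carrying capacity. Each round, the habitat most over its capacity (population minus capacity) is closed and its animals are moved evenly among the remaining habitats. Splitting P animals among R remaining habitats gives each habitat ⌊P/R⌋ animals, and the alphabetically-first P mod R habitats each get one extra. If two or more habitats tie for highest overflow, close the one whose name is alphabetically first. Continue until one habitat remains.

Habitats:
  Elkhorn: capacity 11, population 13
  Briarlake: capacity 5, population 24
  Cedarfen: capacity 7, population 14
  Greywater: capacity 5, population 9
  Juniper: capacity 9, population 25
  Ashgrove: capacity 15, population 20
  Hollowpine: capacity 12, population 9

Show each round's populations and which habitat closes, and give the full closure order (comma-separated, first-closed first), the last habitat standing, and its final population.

Closure order: Briarlake, Juniper, Cedarfen, Ashgrove, Greywater, Elkhorn
Last habitat: Hollowpine with 114 animals

Round 1: Ashgrove=20 Briarlake=24 Cedarfen=14 Elkhorn=13 Greywater=9 Hollowpine=9 Juniper=25 → close Briarlake (overflow 19)
  24÷6 = 4 each, +1 to first 0
Round 2: Ashgrove=24 Cedarfen=18 Elkhorn=17 Greywater=13 Hollowpine=13 Juniper=29 → close Juniper (overflow 20)
  29÷5 = 5 each, +1 to first 4
Round 3: Ashgrove=30 Cedarfen=24 Elkhorn=23 Greywater=19 Hollowpine=18 → close Cedarfen (overflow 17)
  24÷4 = 6 each, +1 to first 0
Round 4: Ashgrove=36 Elkhorn=29 Greywater=25 Hollowpine=24 → close Ashgrove (overflow 21)
  36÷3 = 12 each, +1 to first 0
Round 5: Elkhorn=41 Greywater=37 Hollowpine=36 → close Greywater (overflow 32)
  37÷2 = 18 each, +1 to first 1
Round 6: Elkhorn=60 Hollowpine=54 → close Elkhorn (overflow 49)
  60÷1 = 60 each, +1 to first 0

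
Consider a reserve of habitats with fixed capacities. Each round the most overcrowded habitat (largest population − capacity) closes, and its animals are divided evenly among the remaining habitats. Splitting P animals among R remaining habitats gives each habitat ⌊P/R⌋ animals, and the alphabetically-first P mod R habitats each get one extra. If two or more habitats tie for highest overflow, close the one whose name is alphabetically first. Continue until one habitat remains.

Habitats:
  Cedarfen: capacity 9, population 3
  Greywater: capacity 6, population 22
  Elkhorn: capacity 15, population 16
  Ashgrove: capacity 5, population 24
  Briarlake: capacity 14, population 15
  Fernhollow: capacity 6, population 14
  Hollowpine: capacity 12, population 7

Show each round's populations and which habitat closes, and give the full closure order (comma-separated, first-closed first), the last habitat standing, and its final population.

Round 1: Ashgrove=24 Briarlake=15 Cedarfen=3 Elkhorn=16 Fernhollow=14 Greywater=22 Hollowpine=7 → close Ashgrove (overflow 19)
  24÷6 = 4 each, +1 to first 0
Round 2: Briarlake=19 Cedarfen=7 Elkhorn=20 Fernhollow=18 Greywater=26 Hollowpine=11 → close Greywater (overflow 20)
  26÷5 = 5 each, +1 to first 1
Round 3: Briarlake=25 Cedarfen=12 Elkhorn=25 Fernhollow=23 Hollowpine=16 → close Fernhollow (overflow 17)
  23÷4 = 5 each, +1 to first 3
Round 4: Briarlake=31 Cedarfen=18 Elkhorn=31 Hollowpine=21 → close Briarlake (overflow 17)
  31÷3 = 10 each, +1 to first 1
Round 5: Cedarfen=29 Elkhorn=41 Hollowpine=31 → close Elkhorn (overflow 26)
  41÷2 = 20 each, +1 to first 1
Round 6: Cedarfen=50 Hollowpine=51 → close Cedarfen (overflow 41)
  50÷1 = 50 each, +1 to first 0

Closure order: Ashgrove, Greywater, Fernhollow, Briarlake, Elkhorn, Cedarfen
Last habitat: Hollowpine with 101 animals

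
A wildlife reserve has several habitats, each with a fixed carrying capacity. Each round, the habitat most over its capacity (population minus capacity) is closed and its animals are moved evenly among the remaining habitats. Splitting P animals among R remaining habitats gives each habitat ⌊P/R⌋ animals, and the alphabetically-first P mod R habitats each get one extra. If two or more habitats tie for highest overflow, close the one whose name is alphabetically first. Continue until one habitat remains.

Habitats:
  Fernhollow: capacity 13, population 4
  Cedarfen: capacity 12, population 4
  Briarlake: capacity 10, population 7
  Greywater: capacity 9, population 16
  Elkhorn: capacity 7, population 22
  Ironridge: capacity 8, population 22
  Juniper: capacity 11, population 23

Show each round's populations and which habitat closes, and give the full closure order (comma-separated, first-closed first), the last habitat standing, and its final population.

Closure order: Elkhorn, Ironridge, Juniper, Greywater, Briarlake, Cedarfen
Last habitat: Fernhollow with 98 animals

Round 1: Briarlake=7 Cedarfen=4 Elkhorn=22 Fernhollow=4 Greywater=16 Ironridge=22 Juniper=23 → close Elkhorn (overflow 15)
  22÷6 = 3 each, +1 to first 4
Round 2: Briarlake=11 Cedarfen=8 Fernhollow=8 Greywater=20 Ironridge=25 Juniper=26 → close Ironridge (overflow 17)
  25÷5 = 5 each, +1 to first 0
Round 3: Briarlake=16 Cedarfen=13 Fernhollow=13 Greywater=25 Juniper=31 → close Juniper (overflow 20)
  31÷4 = 7 each, +1 to first 3
Round 4: Briarlake=24 Cedarfen=21 Fernhollow=21 Greywater=32 → close Greywater (overflow 23)
  32÷3 = 10 each, +1 to first 2
Round 5: Briarlake=35 Cedarfen=32 Fernhollow=31 → close Briarlake (overflow 25)
  35÷2 = 17 each, +1 to first 1
Round 6: Cedarfen=50 Fernhollow=48 → close Cedarfen (overflow 38)
  50÷1 = 50 each, +1 to first 0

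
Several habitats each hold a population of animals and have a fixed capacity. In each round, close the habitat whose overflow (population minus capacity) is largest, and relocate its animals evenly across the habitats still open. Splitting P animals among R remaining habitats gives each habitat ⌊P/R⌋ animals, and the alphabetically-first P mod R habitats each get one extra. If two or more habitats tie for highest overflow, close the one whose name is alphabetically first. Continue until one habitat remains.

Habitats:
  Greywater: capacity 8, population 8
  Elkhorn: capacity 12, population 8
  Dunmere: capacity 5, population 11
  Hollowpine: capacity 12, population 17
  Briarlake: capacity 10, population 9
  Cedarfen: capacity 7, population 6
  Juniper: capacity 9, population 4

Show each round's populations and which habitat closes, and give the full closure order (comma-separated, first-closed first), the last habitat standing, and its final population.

Round 1: Briarlake=9 Cedarfen=6 Dunmere=11 Elkhorn=8 Greywater=8 Hollowpine=17 Juniper=4 → close Dunmere (overflow 6)
  11÷6 = 1 each, +1 to first 5
Round 2: Briarlake=11 Cedarfen=8 Elkhorn=10 Greywater=10 Hollowpine=19 Juniper=5 → close Hollowpine (overflow 7)
  19÷5 = 3 each, +1 to first 4
Round 3: Briarlake=15 Cedarfen=12 Elkhorn=14 Greywater=14 Juniper=8 → close Greywater (overflow 6)
  14÷4 = 3 each, +1 to first 2
Round 4: Briarlake=19 Cedarfen=16 Elkhorn=17 Juniper=11 → close Briarlake (overflow 9)
  19÷3 = 6 each, +1 to first 1
Round 5: Cedarfen=23 Elkhorn=23 Juniper=17 → close Cedarfen (overflow 16)
  23÷2 = 11 each, +1 to first 1
Round 6: Elkhorn=35 Juniper=28 → close Elkhorn (overflow 23)
  35÷1 = 35 each, +1 to first 0

Closure order: Dunmere, Hollowpine, Greywater, Briarlake, Cedarfen, Elkhorn
Last habitat: Juniper with 63 animals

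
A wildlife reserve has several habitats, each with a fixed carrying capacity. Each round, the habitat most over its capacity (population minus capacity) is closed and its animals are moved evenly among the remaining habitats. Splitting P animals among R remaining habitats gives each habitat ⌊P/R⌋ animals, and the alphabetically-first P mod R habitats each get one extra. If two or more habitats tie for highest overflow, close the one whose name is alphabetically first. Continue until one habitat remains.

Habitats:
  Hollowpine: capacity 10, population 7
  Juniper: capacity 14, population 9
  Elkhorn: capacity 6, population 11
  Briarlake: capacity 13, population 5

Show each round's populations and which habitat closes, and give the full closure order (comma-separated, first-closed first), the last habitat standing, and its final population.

Closure order: Elkhorn, Hollowpine, Juniper
Last habitat: Briarlake with 32 animals

Round 1: Briarlake=5 Elkhorn=11 Hollowpine=7 Juniper=9 → close Elkhorn (overflow 5)
  11÷3 = 3 each, +1 to first 2
Round 2: Briarlake=9 Hollowpine=11 Juniper=12 → close Hollowpine (overflow 1)
  11÷2 = 5 each, +1 to first 1
Round 3: Briarlake=15 Juniper=17 → close Juniper (overflow 3)
  17÷1 = 17 each, +1 to first 0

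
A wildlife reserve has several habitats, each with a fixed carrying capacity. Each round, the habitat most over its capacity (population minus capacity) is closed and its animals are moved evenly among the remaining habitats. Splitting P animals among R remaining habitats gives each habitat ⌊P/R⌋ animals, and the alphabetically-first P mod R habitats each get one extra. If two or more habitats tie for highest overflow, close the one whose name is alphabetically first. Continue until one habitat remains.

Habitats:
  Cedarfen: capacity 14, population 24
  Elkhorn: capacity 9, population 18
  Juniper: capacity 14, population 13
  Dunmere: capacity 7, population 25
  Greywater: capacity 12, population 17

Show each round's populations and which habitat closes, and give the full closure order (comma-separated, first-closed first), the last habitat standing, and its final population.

Round 1: Cedarfen=24 Dunmere=25 Elkhorn=18 Greywater=17 Juniper=13 → close Dunmere (overflow 18)
  25÷4 = 6 each, +1 to first 1
Round 2: Cedarfen=31 Elkhorn=24 Greywater=23 Juniper=19 → close Cedarfen (overflow 17)
  31÷3 = 10 each, +1 to first 1
Round 3: Elkhorn=35 Greywater=33 Juniper=29 → close Elkhorn (overflow 26)
  35÷2 = 17 each, +1 to first 1
Round 4: Greywater=51 Juniper=46 → close Greywater (overflow 39)
  51÷1 = 51 each, +1 to first 0

Closure order: Dunmere, Cedarfen, Elkhorn, Greywater
Last habitat: Juniper with 97 animals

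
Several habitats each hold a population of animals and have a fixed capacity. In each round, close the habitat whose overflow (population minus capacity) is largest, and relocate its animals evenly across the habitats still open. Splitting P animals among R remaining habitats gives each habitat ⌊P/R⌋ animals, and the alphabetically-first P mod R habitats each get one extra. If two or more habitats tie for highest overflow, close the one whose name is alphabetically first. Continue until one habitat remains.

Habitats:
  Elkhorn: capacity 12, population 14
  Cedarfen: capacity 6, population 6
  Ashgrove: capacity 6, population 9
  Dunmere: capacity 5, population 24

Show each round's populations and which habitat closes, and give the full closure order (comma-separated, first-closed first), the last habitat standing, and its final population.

Closure order: Dunmere, Ashgrove, Elkhorn
Last habitat: Cedarfen with 53 animals

Round 1: Ashgrove=9 Cedarfen=6 Dunmere=24 Elkhorn=14 → close Dunmere (overflow 19)
  24÷3 = 8 each, +1 to first 0
Round 2: Ashgrove=17 Cedarfen=14 Elkhorn=22 → close Ashgrove (overflow 11)
  17÷2 = 8 each, +1 to first 1
Round 3: Cedarfen=23 Elkhorn=30 → close Elkhorn (overflow 18)
  30÷1 = 30 each, +1 to first 0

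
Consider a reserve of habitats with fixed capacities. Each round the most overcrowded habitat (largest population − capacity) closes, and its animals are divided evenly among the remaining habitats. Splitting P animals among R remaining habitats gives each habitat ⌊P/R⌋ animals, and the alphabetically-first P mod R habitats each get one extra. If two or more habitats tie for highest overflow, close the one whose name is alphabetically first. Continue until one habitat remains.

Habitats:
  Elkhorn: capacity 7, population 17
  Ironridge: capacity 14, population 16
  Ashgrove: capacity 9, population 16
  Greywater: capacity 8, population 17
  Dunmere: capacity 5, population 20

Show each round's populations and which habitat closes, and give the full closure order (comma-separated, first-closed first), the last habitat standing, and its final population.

Round 1: Ashgrove=16 Dunmere=20 Elkhorn=17 Greywater=17 Ironridge=16 → close Dunmere (overflow 15)
  20÷4 = 5 each, +1 to first 0
Round 2: Ashgrove=21 Elkhorn=22 Greywater=22 Ironridge=21 → close Elkhorn (overflow 15)
  22÷3 = 7 each, +1 to first 1
Round 3: Ashgrove=29 Greywater=29 Ironridge=28 → close Greywater (overflow 21)
  29÷2 = 14 each, +1 to first 1
Round 4: Ashgrove=44 Ironridge=42 → close Ashgrove (overflow 35)
  44÷1 = 44 each, +1 to first 0

Closure order: Dunmere, Elkhorn, Greywater, Ashgrove
Last habitat: Ironridge with 86 animals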